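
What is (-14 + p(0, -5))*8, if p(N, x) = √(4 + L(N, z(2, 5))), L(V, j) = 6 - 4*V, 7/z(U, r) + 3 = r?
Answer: -112 + 8*√10 ≈ -86.702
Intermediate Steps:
z(U, r) = 7/(-3 + r)
p(N, x) = √(10 - 4*N) (p(N, x) = √(4 + (6 - 4*N)) = √(10 - 4*N))
(-14 + p(0, -5))*8 = (-14 + √(10 - 4*0))*8 = (-14 + √(10 + 0))*8 = (-14 + √10)*8 = -112 + 8*√10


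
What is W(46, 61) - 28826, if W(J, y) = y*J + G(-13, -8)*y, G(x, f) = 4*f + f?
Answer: -28460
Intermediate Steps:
G(x, f) = 5*f
W(J, y) = -40*y + J*y (W(J, y) = y*J + (5*(-8))*y = J*y - 40*y = -40*y + J*y)
W(46, 61) - 28826 = 61*(-40 + 46) - 28826 = 61*6 - 28826 = 366 - 28826 = -28460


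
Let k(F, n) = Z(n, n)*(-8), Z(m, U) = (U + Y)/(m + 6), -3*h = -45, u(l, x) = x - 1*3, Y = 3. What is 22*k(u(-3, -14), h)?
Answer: -1056/7 ≈ -150.86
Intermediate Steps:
u(l, x) = -3 + x (u(l, x) = x - 3 = -3 + x)
h = 15 (h = -⅓*(-45) = 15)
Z(m, U) = (3 + U)/(6 + m) (Z(m, U) = (U + 3)/(m + 6) = (3 + U)/(6 + m))
k(F, n) = -8*(3 + n)/(6 + n) (k(F, n) = ((3 + n)/(6 + n))*(-8) = -8*(3 + n)/(6 + n))
22*k(u(-3, -14), h) = 22*(8*(-3 - 1*15)/(6 + 15)) = 22*(8*(-3 - 15)/21) = 22*(8*(1/21)*(-18)) = 22*(-48/7) = -1056/7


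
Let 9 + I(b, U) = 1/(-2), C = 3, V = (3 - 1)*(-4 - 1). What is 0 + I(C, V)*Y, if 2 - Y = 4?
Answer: 19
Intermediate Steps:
V = -10 (V = 2*(-5) = -10)
I(b, U) = -19/2 (I(b, U) = -9 + 1/(-2) = -9 - ½ = -19/2)
Y = -2 (Y = 2 - 1*4 = 2 - 4 = -2)
0 + I(C, V)*Y = 0 - 19/2*(-2) = 0 + 19 = 19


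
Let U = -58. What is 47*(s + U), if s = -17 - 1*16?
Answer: -4277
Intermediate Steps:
s = -33 (s = -17 - 16 = -33)
47*(s + U) = 47*(-33 - 58) = 47*(-91) = -4277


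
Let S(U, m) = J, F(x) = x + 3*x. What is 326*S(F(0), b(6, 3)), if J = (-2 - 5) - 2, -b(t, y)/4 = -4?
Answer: -2934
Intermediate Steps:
F(x) = 4*x
b(t, y) = 16 (b(t, y) = -4*(-4) = 16)
J = -9 (J = -7 - 2 = -9)
S(U, m) = -9
326*S(F(0), b(6, 3)) = 326*(-9) = -2934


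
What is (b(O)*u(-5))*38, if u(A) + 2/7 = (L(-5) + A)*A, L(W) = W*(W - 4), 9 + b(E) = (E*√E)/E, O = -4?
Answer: 479484/7 - 106552*I/7 ≈ 68498.0 - 15222.0*I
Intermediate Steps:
b(E) = -9 + √E (b(E) = -9 + (E*√E)/E = -9 + E^(3/2)/E = -9 + √E)
L(W) = W*(-4 + W)
u(A) = -2/7 + A*(45 + A) (u(A) = -2/7 + (-5*(-4 - 5) + A)*A = -2/7 + (-5*(-9) + A)*A = -2/7 + (45 + A)*A = -2/7 + A*(45 + A))
(b(O)*u(-5))*38 = ((-9 + √(-4))*(-2/7 + (-5)² + 45*(-5)))*38 = ((-9 + 2*I)*(-2/7 + 25 - 225))*38 = ((-9 + 2*I)*(-1402/7))*38 = (12618/7 - 2804*I/7)*38 = 479484/7 - 106552*I/7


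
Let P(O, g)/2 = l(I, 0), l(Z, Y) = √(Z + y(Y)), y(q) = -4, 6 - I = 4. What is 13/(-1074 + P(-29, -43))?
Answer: -6981/576742 - 13*I*√2/576742 ≈ -0.012104 - 3.1877e-5*I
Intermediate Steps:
I = 2 (I = 6 - 1*4 = 6 - 4 = 2)
l(Z, Y) = √(-4 + Z) (l(Z, Y) = √(Z - 4) = √(-4 + Z))
P(O, g) = 2*I*√2 (P(O, g) = 2*√(-4 + 2) = 2*√(-2) = 2*(I*√2) = 2*I*√2)
13/(-1074 + P(-29, -43)) = 13/(-1074 + 2*I*√2)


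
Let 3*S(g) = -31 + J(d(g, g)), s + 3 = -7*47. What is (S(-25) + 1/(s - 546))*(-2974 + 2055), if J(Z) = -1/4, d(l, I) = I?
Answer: 50435639/5268 ≈ 9574.0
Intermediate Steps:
s = -332 (s = -3 - 7*47 = -3 - 329 = -332)
J(Z) = -¼ (J(Z) = -1*¼ = -¼)
S(g) = -125/12 (S(g) = (-31 - ¼)/3 = (⅓)*(-125/4) = -125/12)
(S(-25) + 1/(s - 546))*(-2974 + 2055) = (-125/12 + 1/(-332 - 546))*(-2974 + 2055) = (-125/12 + 1/(-878))*(-919) = (-125/12 - 1/878)*(-919) = -54881/5268*(-919) = 50435639/5268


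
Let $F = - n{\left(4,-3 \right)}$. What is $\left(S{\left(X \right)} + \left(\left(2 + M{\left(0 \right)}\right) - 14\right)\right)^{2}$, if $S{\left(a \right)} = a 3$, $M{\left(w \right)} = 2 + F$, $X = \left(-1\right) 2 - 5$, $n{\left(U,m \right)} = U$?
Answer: $1225$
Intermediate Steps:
$F = -4$ ($F = \left(-1\right) 4 = -4$)
$X = -7$ ($X = -2 - 5 = -7$)
$M{\left(w \right)} = -2$ ($M{\left(w \right)} = 2 - 4 = -2$)
$S{\left(a \right)} = 3 a$
$\left(S{\left(X \right)} + \left(\left(2 + M{\left(0 \right)}\right) - 14\right)\right)^{2} = \left(3 \left(-7\right) + \left(\left(2 - 2\right) - 14\right)\right)^{2} = \left(-21 + \left(0 - 14\right)\right)^{2} = \left(-21 - 14\right)^{2} = \left(-35\right)^{2} = 1225$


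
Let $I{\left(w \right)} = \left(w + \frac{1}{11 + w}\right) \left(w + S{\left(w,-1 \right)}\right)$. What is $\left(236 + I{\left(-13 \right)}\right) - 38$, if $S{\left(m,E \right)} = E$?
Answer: $387$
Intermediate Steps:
$I{\left(w \right)} = \left(-1 + w\right) \left(w + \frac{1}{11 + w}\right)$ ($I{\left(w \right)} = \left(w + \frac{1}{11 + w}\right) \left(w - 1\right) = \left(w + \frac{1}{11 + w}\right) \left(-1 + w\right) = \left(-1 + w\right) \left(w + \frac{1}{11 + w}\right)$)
$\left(236 + I{\left(-13 \right)}\right) - 38 = \left(236 + \frac{-1 + \left(-13\right)^{3} - -130 + 10 \left(-13\right)^{2}}{11 - 13}\right) - 38 = \left(236 + \frac{-1 - 2197 + 130 + 10 \cdot 169}{-2}\right) - 38 = \left(236 - \frac{-1 - 2197 + 130 + 1690}{2}\right) - 38 = \left(236 - -189\right) - 38 = \left(236 + 189\right) - 38 = 425 - 38 = 387$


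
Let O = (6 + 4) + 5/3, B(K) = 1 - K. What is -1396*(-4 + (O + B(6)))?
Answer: -11168/3 ≈ -3722.7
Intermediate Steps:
O = 35/3 (O = 10 + 5*(1/3) = 10 + 5/3 = 35/3 ≈ 11.667)
-1396*(-4 + (O + B(6))) = -1396*(-4 + (35/3 + (1 - 1*6))) = -1396*(-4 + (35/3 + (1 - 6))) = -1396*(-4 + (35/3 - 5)) = -1396*(-4 + 20/3) = -1396*8/3 = -11168/3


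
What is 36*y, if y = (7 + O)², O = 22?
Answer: 30276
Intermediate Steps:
y = 841 (y = (7 + 22)² = 29² = 841)
36*y = 36*841 = 30276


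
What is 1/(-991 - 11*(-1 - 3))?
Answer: -1/947 ≈ -0.0010560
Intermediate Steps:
1/(-991 - 11*(-1 - 3)) = 1/(-991 - 11*(-4)) = 1/(-991 + 44) = 1/(-947) = -1/947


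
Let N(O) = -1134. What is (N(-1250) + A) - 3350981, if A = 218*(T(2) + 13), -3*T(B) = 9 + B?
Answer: -10050241/3 ≈ -3.3501e+6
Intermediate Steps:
T(B) = -3 - B/3 (T(B) = -(9 + B)/3 = -3 - B/3)
A = 6104/3 (A = 218*((-3 - 1/3*2) + 13) = 218*((-3 - 2/3) + 13) = 218*(-11/3 + 13) = 218*(28/3) = 6104/3 ≈ 2034.7)
(N(-1250) + A) - 3350981 = (-1134 + 6104/3) - 3350981 = 2702/3 - 3350981 = -10050241/3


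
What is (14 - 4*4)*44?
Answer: -88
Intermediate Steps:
(14 - 4*4)*44 = (14 - 16)*44 = -2*44 = -88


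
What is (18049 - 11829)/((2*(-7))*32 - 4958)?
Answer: -3110/2703 ≈ -1.1506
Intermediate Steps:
(18049 - 11829)/((2*(-7))*32 - 4958) = 6220/(-14*32 - 4958) = 6220/(-448 - 4958) = 6220/(-5406) = 6220*(-1/5406) = -3110/2703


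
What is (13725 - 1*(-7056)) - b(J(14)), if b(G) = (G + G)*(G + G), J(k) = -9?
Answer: 20457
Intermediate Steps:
b(G) = 4*G² (b(G) = (2*G)*(2*G) = 4*G²)
(13725 - 1*(-7056)) - b(J(14)) = (13725 - 1*(-7056)) - 4*(-9)² = (13725 + 7056) - 4*81 = 20781 - 1*324 = 20781 - 324 = 20457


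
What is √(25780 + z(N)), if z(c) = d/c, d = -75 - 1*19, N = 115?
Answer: √340929690/115 ≈ 160.56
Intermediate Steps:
d = -94 (d = -75 - 19 = -94)
z(c) = -94/c
√(25780 + z(N)) = √(25780 - 94/115) = √(2964606/115) = √340929690/115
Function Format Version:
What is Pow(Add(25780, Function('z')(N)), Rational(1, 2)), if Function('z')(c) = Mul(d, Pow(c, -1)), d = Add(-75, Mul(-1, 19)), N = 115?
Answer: Mul(Rational(1, 115), Pow(340929690, Rational(1, 2))) ≈ 160.56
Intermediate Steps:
d = -94 (d = Add(-75, -19) = -94)
Function('z')(c) = Mul(-94, Pow(c, -1))
Pow(Add(25780, Function('z')(N)), Rational(1, 2)) = Pow(Add(25780, Mul(-94, Pow(115, -1))), Rational(1, 2)) = Pow(Add(25780, Mul(-94, Rational(1, 115))), Rational(1, 2)) = Pow(Add(25780, Rational(-94, 115)), Rational(1, 2)) = Pow(Rational(2964606, 115), Rational(1, 2)) = Mul(Rational(1, 115), Pow(340929690, Rational(1, 2)))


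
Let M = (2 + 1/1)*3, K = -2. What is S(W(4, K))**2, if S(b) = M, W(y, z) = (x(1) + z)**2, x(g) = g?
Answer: 81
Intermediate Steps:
M = 9 (M = (2 + 1)*3 = 3*3 = 9)
W(y, z) = (1 + z)**2
S(b) = 9
S(W(4, K))**2 = 9**2 = 81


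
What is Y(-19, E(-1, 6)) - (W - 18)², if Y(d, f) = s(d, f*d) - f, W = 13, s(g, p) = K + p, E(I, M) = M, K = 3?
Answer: -142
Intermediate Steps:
s(g, p) = 3 + p
Y(d, f) = 3 - f + d*f (Y(d, f) = (3 + f*d) - f = (3 + d*f) - f = 3 - f + d*f)
Y(-19, E(-1, 6)) - (W - 18)² = (3 - 1*6 - 19*6) - (13 - 18)² = (3 - 6 - 114) - 1*(-5)² = -117 - 1*25 = -117 - 25 = -142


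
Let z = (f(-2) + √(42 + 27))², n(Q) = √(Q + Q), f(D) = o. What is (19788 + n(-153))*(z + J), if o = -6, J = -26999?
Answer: -3*(6596 + I*√34)*(26999 - (6 - √69)²) ≈ -5.3415e+8 - 4.722e+5*I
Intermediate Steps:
f(D) = -6
n(Q) = √2*√Q (n(Q) = √(2*Q) = √2*√Q)
z = (-6 + √69)² (z = (-6 + √(42 + 27))² = (-6 + √69)² ≈ 5.3205)
(19788 + n(-153))*(z + J) = (19788 + √2*√(-153))*((6 - √69)² - 26999) = (19788 + √2*(3*I*√17))*(-26999 + (6 - √69)²) = (19788 + 3*I*√34)*(-26999 + (6 - √69)²) = (-26999 + (6 - √69)²)*(19788 + 3*I*√34)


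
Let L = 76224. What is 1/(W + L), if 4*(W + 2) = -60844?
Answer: 1/61011 ≈ 1.6390e-5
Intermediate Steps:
W = -15213 (W = -2 + (¼)*(-60844) = -2 - 15211 = -15213)
1/(W + L) = 1/(-15213 + 76224) = 1/61011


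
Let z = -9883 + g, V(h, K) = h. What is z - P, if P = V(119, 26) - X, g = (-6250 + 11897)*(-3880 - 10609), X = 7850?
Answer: -81821535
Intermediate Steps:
g = -81819383 (g = 5647*(-14489) = -81819383)
P = -7731 (P = 119 - 1*7850 = 119 - 7850 = -7731)
z = -81829266 (z = -9883 - 81819383 = -81829266)
z - P = -81829266 - 1*(-7731) = -81829266 + 7731 = -81821535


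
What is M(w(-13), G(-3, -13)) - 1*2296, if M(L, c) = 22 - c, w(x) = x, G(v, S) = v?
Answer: -2271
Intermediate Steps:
M(w(-13), G(-3, -13)) - 1*2296 = (22 - 1*(-3)) - 1*2296 = (22 + 3) - 2296 = 25 - 2296 = -2271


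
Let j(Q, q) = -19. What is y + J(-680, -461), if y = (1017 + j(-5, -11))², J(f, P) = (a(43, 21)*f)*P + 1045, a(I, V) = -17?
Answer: -4332111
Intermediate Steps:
J(f, P) = 1045 - 17*P*f (J(f, P) = (-17*f)*P + 1045 = -17*P*f + 1045 = 1045 - 17*P*f)
y = 996004 (y = (1017 - 19)² = 998² = 996004)
y + J(-680, -461) = 996004 + (1045 - 17*(-461)*(-680)) = 996004 + (1045 - 5329160) = 996004 - 5328115 = -4332111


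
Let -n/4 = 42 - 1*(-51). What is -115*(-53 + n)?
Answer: 48875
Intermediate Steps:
n = -372 (n = -4*(42 - 1*(-51)) = -4*(42 + 51) = -4*93 = -372)
-115*(-53 + n) = -115*(-53 - 372) = -115*(-425) = 48875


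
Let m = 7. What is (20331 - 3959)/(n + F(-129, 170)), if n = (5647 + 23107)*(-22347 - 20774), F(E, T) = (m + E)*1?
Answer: -4093/309975339 ≈ -1.3204e-5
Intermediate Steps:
F(E, T) = 7 + E (F(E, T) = (7 + E)*1 = 7 + E)
n = -1239901234 (n = 28754*(-43121) = -1239901234)
(20331 - 3959)/(n + F(-129, 170)) = (20331 - 3959)/(-1239901234 + (7 - 129)) = 16372/(-1239901234 - 122) = 16372/(-1239901356) = 16372*(-1/1239901356) = -4093/309975339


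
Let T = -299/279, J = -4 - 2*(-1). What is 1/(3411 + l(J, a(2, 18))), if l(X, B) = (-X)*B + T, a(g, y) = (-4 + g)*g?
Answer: 279/949138 ≈ 0.00029395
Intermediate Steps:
a(g, y) = g*(-4 + g)
J = -2 (J = -4 + 2 = -2)
T = -299/279 (T = -299*1/279 = -299/279 ≈ -1.0717)
l(X, B) = -299/279 - B*X (l(X, B) = (-X)*B - 299/279 = -B*X - 299/279 = -299/279 - B*X)
1/(3411 + l(J, a(2, 18))) = 1/(3411 + (-299/279 - 1*2*(-4 + 2)*(-2))) = 1/(3411 + (-299/279 - 1*2*(-2)*(-2))) = 1/(3411 + (-299/279 - 1*(-4)*(-2))) = 1/(3411 + (-299/279 - 8)) = 1/(3411 - 2531/279) = 1/(949138/279) = 279/949138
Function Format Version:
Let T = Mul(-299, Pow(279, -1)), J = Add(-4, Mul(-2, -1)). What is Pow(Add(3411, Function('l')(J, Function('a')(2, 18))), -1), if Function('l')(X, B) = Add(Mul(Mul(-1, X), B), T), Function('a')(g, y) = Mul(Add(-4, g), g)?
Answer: Rational(279, 949138) ≈ 0.00029395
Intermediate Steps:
Function('a')(g, y) = Mul(g, Add(-4, g))
J = -2 (J = Add(-4, 2) = -2)
T = Rational(-299, 279) (T = Mul(-299, Rational(1, 279)) = Rational(-299, 279) ≈ -1.0717)
Function('l')(X, B) = Add(Rational(-299, 279), Mul(-1, B, X)) (Function('l')(X, B) = Add(Mul(Mul(-1, X), B), Rational(-299, 279)) = Add(Mul(-1, B, X), Rational(-299, 279)) = Add(Rational(-299, 279), Mul(-1, B, X)))
Pow(Add(3411, Function('l')(J, Function('a')(2, 18))), -1) = Pow(Add(3411, Add(Rational(-299, 279), Mul(-1, Mul(2, Add(-4, 2)), -2))), -1) = Pow(Add(3411, Add(Rational(-299, 279), Mul(-1, Mul(2, -2), -2))), -1) = Pow(Add(3411, Add(Rational(-299, 279), Mul(-1, -4, -2))), -1) = Pow(Add(3411, Add(Rational(-299, 279), -8)), -1) = Pow(Add(3411, Rational(-2531, 279)), -1) = Pow(Rational(949138, 279), -1) = Rational(279, 949138)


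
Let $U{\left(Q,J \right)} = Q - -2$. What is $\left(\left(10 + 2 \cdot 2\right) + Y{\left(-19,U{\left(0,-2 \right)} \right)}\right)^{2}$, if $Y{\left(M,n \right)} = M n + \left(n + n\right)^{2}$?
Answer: $64$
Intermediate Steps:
$U{\left(Q,J \right)} = 2 + Q$ ($U{\left(Q,J \right)} = Q + 2 = 2 + Q$)
$Y{\left(M,n \right)} = 4 n^{2} + M n$ ($Y{\left(M,n \right)} = M n + \left(2 n\right)^{2} = M n + 4 n^{2} = 4 n^{2} + M n$)
$\left(\left(10 + 2 \cdot 2\right) + Y{\left(-19,U{\left(0,-2 \right)} \right)}\right)^{2} = \left(\left(10 + 2 \cdot 2\right) + \left(2 + 0\right) \left(-19 + 4 \left(2 + 0\right)\right)\right)^{2} = \left(\left(10 + 4\right) + 2 \left(-19 + 4 \cdot 2\right)\right)^{2} = \left(14 + 2 \left(-19 + 8\right)\right)^{2} = \left(14 + 2 \left(-11\right)\right)^{2} = \left(14 - 22\right)^{2} = \left(-8\right)^{2} = 64$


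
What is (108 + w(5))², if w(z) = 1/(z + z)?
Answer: 1168561/100 ≈ 11686.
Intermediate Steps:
w(z) = 1/(2*z)
(108 + w(5))² = (108 + (½)/5)² = (108 + (½)*(⅕))² = (108 + ⅒)² = (1081/10)² = 1168561/100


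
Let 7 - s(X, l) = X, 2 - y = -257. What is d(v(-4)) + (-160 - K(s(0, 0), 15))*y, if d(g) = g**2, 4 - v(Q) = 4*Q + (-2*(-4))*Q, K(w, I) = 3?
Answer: -39513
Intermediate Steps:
y = 259 (y = 2 - 1*(-257) = 2 + 257 = 259)
s(X, l) = 7 - X
v(Q) = 4 - 12*Q (v(Q) = 4 - (4*Q + (-2*(-4))*Q) = 4 - (4*Q + 8*Q) = 4 - 12*Q)
d(v(-4)) + (-160 - K(s(0, 0), 15))*y = (4 - 12*(-4))**2 + (-160 - 1*3)*259 = (4 + 48)**2 + (-160 - 3)*259 = 52**2 - 163*259 = 2704 - 42217 = -39513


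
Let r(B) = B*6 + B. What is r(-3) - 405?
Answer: -426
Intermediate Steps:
r(B) = 7*B (r(B) = 6*B + B = 7*B)
r(-3) - 405 = 7*(-3) - 405 = -21 - 405 = -426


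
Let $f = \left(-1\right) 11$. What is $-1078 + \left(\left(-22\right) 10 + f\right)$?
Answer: $-1309$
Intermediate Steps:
$f = -11$
$-1078 + \left(\left(-22\right) 10 + f\right) = -1078 - 231 = -1309$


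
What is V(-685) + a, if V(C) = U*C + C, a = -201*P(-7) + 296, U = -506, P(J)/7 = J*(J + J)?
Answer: 208335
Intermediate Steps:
P(J) = 14*J² (P(J) = 7*(J*(J + J)) = 7*(J*(2*J)) = 7*(2*J²) = 14*J²)
a = -137590 (a = -2814*(-7)² + 296 = -2814*49 + 296 = -201*686 + 296 = -137886 + 296 = -137590)
V(C) = -505*C (V(C) = -506*C + C = -505*C)
V(-685) + a = -505*(-685) - 137590 = 345925 - 137590 = 208335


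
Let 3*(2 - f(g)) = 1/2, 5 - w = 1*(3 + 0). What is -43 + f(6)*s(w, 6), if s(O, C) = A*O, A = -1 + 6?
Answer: -74/3 ≈ -24.667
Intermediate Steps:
w = 2 (w = 5 - (3 + 0) = 5 - 3 = 2)
A = 5
f(g) = 11/6 (f(g) = 2 - ⅓/2 = 2 - ⅓*½ = 2 - ⅙ = 11/6)
s(O, C) = 5*O
-43 + f(6)*s(w, 6) = -43 + 11*(5*2)/6 = -43 + (11/6)*10 = -43 + 55/3 = -74/3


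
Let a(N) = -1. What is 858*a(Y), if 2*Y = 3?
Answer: -858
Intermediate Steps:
Y = 3/2 (Y = (1/2)*3 = 3/2 ≈ 1.5000)
858*a(Y) = 858*(-1) = -858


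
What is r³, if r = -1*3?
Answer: -27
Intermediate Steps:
r = -3
r³ = (-3)³ = -27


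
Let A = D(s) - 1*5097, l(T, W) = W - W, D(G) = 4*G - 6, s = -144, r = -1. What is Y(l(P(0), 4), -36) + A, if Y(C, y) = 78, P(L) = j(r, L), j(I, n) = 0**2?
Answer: -5601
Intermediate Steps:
j(I, n) = 0
D(G) = -6 + 4*G
P(L) = 0
l(T, W) = 0
A = -5679 (A = (-6 + 4*(-144)) - 1*5097 = (-6 - 576) - 5097 = -582 - 5097 = -5679)
Y(l(P(0), 4), -36) + A = 78 - 5679 = -5601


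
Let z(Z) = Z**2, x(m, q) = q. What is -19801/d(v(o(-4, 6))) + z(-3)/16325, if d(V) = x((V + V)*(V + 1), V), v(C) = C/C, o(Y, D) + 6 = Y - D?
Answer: -323251316/16325 ≈ -19801.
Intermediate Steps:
o(Y, D) = -6 + Y - D (o(Y, D) = -6 + (Y - D) = -6 + Y - D)
v(C) = 1
d(V) = V
-19801/d(v(o(-4, 6))) + z(-3)/16325 = -19801/1 + (-3)**2/16325 = -19801*1 + 9*(1/16325) = -19801 + 9/16325 = -323251316/16325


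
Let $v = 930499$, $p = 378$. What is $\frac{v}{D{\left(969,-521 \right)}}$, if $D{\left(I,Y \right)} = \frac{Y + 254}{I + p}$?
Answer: $- \frac{417794051}{89} \approx -4.6943 \cdot 10^{6}$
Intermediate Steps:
$D{\left(I,Y \right)} = \frac{254 + Y}{378 + I}$ ($D{\left(I,Y \right)} = \frac{Y + 254}{I + 378} = \frac{254 + Y}{378 + I}$)
$\frac{v}{D{\left(969,-521 \right)}} = \frac{930499}{\frac{1}{378 + 969} \left(254 - 521\right)} = \frac{930499}{\frac{1}{1347} \left(-267\right)} = \frac{930499}{- \frac{89}{449}} = 930499 \left(- \frac{449}{89}\right) = - \frac{417794051}{89}$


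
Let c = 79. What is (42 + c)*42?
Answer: 5082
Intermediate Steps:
(42 + c)*42 = (42 + 79)*42 = 121*42 = 5082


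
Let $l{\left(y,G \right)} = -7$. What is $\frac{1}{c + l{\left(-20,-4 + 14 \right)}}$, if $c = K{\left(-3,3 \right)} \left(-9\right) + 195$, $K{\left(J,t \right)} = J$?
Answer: $\frac{1}{215} \approx 0.0046512$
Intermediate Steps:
$c = 222$ ($c = \left(-3\right) \left(-9\right) + 195 = 27 + 195 = 222$)
$\frac{1}{c + l{\left(-20,-4 + 14 \right)}} = \frac{1}{222 - 7} = \frac{1}{215}$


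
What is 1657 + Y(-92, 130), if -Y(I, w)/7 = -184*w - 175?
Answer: 170322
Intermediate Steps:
Y(I, w) = 1225 + 1288*w (Y(I, w) = -7*(-184*w - 175) = -7*(-175 - 184*w) = 1225 + 1288*w)
1657 + Y(-92, 130) = 1657 + (1225 + 1288*130) = 1657 + (1225 + 167440) = 1657 + 168665 = 170322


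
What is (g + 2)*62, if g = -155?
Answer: -9486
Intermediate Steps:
(g + 2)*62 = (-155 + 2)*62 = -153*62 = -9486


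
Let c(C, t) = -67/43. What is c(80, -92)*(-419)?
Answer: 28073/43 ≈ 652.86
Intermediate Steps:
c(C, t) = -67/43 (c(C, t) = -67*1/43 = -67/43)
c(80, -92)*(-419) = -67/43*(-419) = 28073/43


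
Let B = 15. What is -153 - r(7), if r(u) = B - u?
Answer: -161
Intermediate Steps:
r(u) = 15 - u
-153 - r(7) = -153 - (15 - 1*7) = -153 - (15 - 7) = -153 - 1*8 = -153 - 8 = -161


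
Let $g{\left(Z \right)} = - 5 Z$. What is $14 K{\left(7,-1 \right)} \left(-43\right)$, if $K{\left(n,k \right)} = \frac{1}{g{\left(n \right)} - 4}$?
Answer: $\frac{602}{39} \approx 15.436$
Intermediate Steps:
$K{\left(n,k \right)} = \frac{1}{-4 - 5 n}$ ($K{\left(n,k \right)} = \frac{1}{- 5 n - 4} = \frac{1}{-4 - 5 n}$)
$14 K{\left(7,-1 \right)} \left(-43\right) = 14 \left(- \frac{1}{4 + 5 \cdot 7}\right) \left(-43\right) = 14 \left(- \frac{1}{4 + 35}\right) \left(-43\right) = 14 \left(- \frac{1}{39}\right) \left(-43\right) = \left(- \frac{14}{39}\right) \left(-43\right) = \frac{602}{39}$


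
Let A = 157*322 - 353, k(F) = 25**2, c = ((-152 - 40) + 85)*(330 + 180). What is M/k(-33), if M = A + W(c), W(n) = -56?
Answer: 10029/125 ≈ 80.232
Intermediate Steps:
c = -54570 (c = (-192 + 85)*510 = -107*510 = -54570)
k(F) = 625
A = 50201 (A = 50554 - 353 = 50201)
M = 50145 (M = 50201 - 56 = 50145)
M/k(-33) = 50145/625 = 50145*(1/625) = 10029/125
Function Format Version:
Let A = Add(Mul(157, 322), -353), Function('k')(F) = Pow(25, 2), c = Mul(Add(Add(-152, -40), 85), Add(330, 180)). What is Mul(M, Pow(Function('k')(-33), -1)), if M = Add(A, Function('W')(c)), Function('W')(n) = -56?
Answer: Rational(10029, 125) ≈ 80.232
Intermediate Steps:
c = -54570 (c = Mul(Add(-192, 85), 510) = Mul(-107, 510) = -54570)
Function('k')(F) = 625
A = 50201 (A = Add(50554, -353) = 50201)
M = 50145 (M = Add(50201, -56) = 50145)
Mul(M, Pow(Function('k')(-33), -1)) = Mul(50145, Pow(625, -1)) = Mul(50145, Rational(1, 625)) = Rational(10029, 125)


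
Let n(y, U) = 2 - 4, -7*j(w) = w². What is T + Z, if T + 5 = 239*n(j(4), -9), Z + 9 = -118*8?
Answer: -1436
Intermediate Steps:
j(w) = -w²/7
n(y, U) = -2
Z = -953 (Z = -9 - 118*8 = -9 - 944 = -953)
T = -483 (T = -5 + 239*(-2) = -5 - 478 = -483)
T + Z = -483 - 953 = -1436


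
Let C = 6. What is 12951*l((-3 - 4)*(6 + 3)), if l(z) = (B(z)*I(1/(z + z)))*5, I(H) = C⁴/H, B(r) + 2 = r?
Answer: 687325111200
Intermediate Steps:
B(r) = -2 + r
I(H) = 1296/H (I(H) = 6⁴/H = 1296/H)
l(z) = 12960*z*(-2 + z) (l(z) = ((-2 + z)*(1296/(1/(z + z))))*5 = ((-2 + z)*(1296/(1/(2*z))))*5 = ((-2 + z)*(1296/((1/(2*z)))))*5 = ((-2 + z)*(1296*(2*z)))*5 = ((-2 + z)*(2592*z))*5 = (2592*z*(-2 + z))*5 = 12960*z*(-2 + z))
12951*l((-3 - 4)*(6 + 3)) = 12951*(12960*((-3 - 4)*(6 + 3))*(-2 + (-3 - 4)*(6 + 3))) = 12951*(12960*(-7*9)*(-2 - 7*9)) = 12951*(12960*(-63)*(-2 - 63)) = 12951*(12960*(-63)*(-65)) = 12951*53071200 = 687325111200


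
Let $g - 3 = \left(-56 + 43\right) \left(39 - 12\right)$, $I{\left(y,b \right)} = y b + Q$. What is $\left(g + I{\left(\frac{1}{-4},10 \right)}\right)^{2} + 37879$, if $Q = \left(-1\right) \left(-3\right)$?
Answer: $\frac{634541}{4} \approx 1.5864 \cdot 10^{5}$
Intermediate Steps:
$Q = 3$
$I{\left(y,b \right)} = 3 + b y$ ($I{\left(y,b \right)} = y b + 3 = b y + 3 = 3 + b y$)
$g = -348$ ($g = 3 + \left(-56 + 43\right) \left(39 - 12\right) = 3 - 351 = -348$)
$\left(g + I{\left(\frac{1}{-4},10 \right)}\right)^{2} + 37879 = \left(-348 + \left(3 + \frac{10}{-4}\right)\right)^{2} + 37879 = \left(-348 + \left(3 + 10 \left(- \frac{1}{4}\right)\right)\right)^{2} + 37879 = \left(-348 + \left(3 - \frac{5}{2}\right)\right)^{2} + 37879 = \left(-348 + \frac{1}{2}\right)^{2} + 37879 = \left(- \frac{695}{2}\right)^{2} + 37879 = \frac{483025}{4} + 37879 = \frac{634541}{4}$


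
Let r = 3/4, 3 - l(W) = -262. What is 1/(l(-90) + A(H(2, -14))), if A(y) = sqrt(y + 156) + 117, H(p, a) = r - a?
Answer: 1528/583013 - 2*sqrt(683)/583013 ≈ 0.0025312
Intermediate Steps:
l(W) = 265 (l(W) = 3 - 1*(-262) = 3 + 262 = 265)
r = 3/4 (r = 3*(1/4) = 3/4 ≈ 0.75000)
H(p, a) = 3/4 - a
A(y) = 117 + sqrt(156 + y) (A(y) = sqrt(156 + y) + 117 = 117 + sqrt(156 + y))
1/(l(-90) + A(H(2, -14))) = 1/(265 + (117 + sqrt(156 + (3/4 - 1*(-14))))) = 1/(265 + (117 + sqrt(156 + (3/4 + 14)))) = 1/(265 + (117 + sqrt(156 + 59/4))) = 1/(265 + (117 + sqrt(683/4))) = 1/(265 + (117 + sqrt(683)/2)) = 1/(382 + sqrt(683)/2)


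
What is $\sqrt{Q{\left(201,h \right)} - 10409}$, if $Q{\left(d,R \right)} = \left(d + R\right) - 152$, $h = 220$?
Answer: $26 i \sqrt{15} \approx 100.7 i$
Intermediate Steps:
$Q{\left(d,R \right)} = -152 + R + d$ ($Q{\left(d,R \right)} = \left(R + d\right) - 152 = -152 + R + d$)
$\sqrt{Q{\left(201,h \right)} - 10409} = \sqrt{\left(-152 + 220 + 201\right) - 10409} = \sqrt{269 - 10409} = \sqrt{-10140} = 26 i \sqrt{15}$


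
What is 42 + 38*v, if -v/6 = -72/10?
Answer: 8418/5 ≈ 1683.6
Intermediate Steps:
v = 216/5 (v = -(-432)/10 = -6*(-36/5) = 216/5 ≈ 43.200)
42 + 38*v = 42 + 38*(216/5) = 42 + 8208/5 = 8418/5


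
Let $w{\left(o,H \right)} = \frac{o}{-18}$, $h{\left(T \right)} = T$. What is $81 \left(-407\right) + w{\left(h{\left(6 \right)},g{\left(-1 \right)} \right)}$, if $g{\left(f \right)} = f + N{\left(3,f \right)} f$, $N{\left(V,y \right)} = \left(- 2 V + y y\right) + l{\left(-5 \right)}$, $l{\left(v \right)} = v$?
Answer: $- \frac{98902}{3} \approx -32967.0$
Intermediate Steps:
$N{\left(V,y \right)} = -5 + y^{2} - 2 V$ ($N{\left(V,y \right)} = \left(- 2 V + y y\right) - 5 = \left(- 2 V + y^{2}\right) - 5 = \left(y^{2} - 2 V\right) - 5 = -5 + y^{2} - 2 V$)
$g{\left(f \right)} = f + f \left(-11 + f^{2}\right)$ ($g{\left(f \right)} = f + \left(-5 + f^{2} - 6\right) f = f + \left(-11 + f^{2}\right) f = f + f \left(-11 + f^{2}\right)$)
$w{\left(o,H \right)} = - \frac{o}{18}$ ($w{\left(o,H \right)} = o \left(- \frac{1}{18}\right) = - \frac{o}{18}$)
$81 \left(-407\right) + w{\left(h{\left(6 \right)},g{\left(-1 \right)} \right)} = 81 \left(-407\right) - \frac{1}{3} = -32967 - \frac{1}{3} = - \frac{98902}{3}$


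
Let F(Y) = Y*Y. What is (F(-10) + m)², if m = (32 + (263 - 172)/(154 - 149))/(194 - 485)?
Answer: 21097272001/2117025 ≈ 9965.5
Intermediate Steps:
F(Y) = Y²
m = -251/1455 (m = (32 + 91/5)/(-291) = (32 + 91*(⅕))*(-1/291) = (32 + 91/5)*(-1/291) = (251/5)*(-1/291) = -251/1455 ≈ -0.17251)
(F(-10) + m)² = ((-10)² - 251/1455)² = (100 - 251/1455)² = (145249/1455)² = 21097272001/2117025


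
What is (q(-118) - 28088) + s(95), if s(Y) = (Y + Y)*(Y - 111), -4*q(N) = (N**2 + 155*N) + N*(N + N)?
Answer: -73997/2 ≈ -36999.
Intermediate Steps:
q(N) = -155*N/4 - 3*N**2/4 (q(N) = -((N**2 + 155*N) + N*(N + N))/4 = -((N**2 + 155*N) + N*(2*N))/4 = -((N**2 + 155*N) + 2*N**2)/4 = -(3*N**2 + 155*N)/4 = -155*N/4 - 3*N**2/4)
s(Y) = 2*Y*(-111 + Y) (s(Y) = (2*Y)*(-111 + Y) = 2*Y*(-111 + Y))
(q(-118) - 28088) + s(95) = (-1/4*(-118)*(155 + 3*(-118)) - 28088) + 2*95*(-111 + 95) = (-1/4*(-118)*(155 - 354) - 28088) + 2*95*(-16) = (-1/4*(-118)*(-199) - 28088) - 3040 = (-11741/2 - 28088) - 3040 = -67917/2 - 3040 = -73997/2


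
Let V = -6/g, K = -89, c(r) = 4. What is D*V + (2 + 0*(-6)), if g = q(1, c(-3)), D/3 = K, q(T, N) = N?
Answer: 805/2 ≈ 402.50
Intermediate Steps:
D = -267 (D = 3*(-89) = -267)
g = 4
V = -3/2 (V = -6/4 = -6*¼ = -3/2 ≈ -1.5000)
D*V + (2 + 0*(-6)) = -267*(-3/2) + (2 + 0*(-6)) = 801/2 + (2 + 0) = 801/2 + 2 = 805/2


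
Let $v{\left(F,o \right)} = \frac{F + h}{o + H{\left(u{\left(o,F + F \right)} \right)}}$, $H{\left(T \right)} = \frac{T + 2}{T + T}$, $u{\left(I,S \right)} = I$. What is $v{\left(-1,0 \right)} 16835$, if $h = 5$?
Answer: $0$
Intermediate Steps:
$H{\left(T \right)} = \frac{2 + T}{2 T}$
$v{\left(F,o \right)} = \frac{5 + F}{o + \frac{2 + o}{2 o}}$ ($v{\left(F,o \right)} = \frac{F + 5}{o + \frac{2 + o}{2 o}} = \frac{5 + F}{o + \frac{2 + o}{2 o}}$)
$v{\left(-1,0 \right)} 16835 = 2 \cdot 0 \frac{1}{2 + 0 + 2 \cdot 0^{2}} \left(5 - 1\right) 16835 = 2 \cdot 0 \frac{1}{2 + 0 + 2 \cdot 0} \cdot 4 \cdot 16835 = 2 \cdot 0 \frac{1}{2 + 0 + 0} \cdot 4 \cdot 16835 = 2 \cdot 0 \cdot \frac{1}{2} \cdot 4 \cdot 16835 = 0 \cdot 16835 = 0$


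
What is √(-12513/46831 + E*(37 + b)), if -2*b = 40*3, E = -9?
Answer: 4*√28337157114/46831 ≈ 14.378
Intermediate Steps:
b = -60 (b = -20*3 = -½*120 = -60)
√(-12513/46831 + E*(37 + b)) = √(-12513/46831 - 9*(37 - 60)) = √(-12513*1/46831 - 9*(-23)) = √(-12513/46831 + 207) = √(9681504/46831) = 4*√28337157114/46831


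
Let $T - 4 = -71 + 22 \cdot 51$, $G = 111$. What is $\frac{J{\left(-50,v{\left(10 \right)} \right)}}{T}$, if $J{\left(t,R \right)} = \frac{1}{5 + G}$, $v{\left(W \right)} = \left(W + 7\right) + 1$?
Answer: $\frac{1}{122380} \approx 8.1713 \cdot 10^{-6}$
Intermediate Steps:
$v{\left(W \right)} = 8 + W$ ($v{\left(W \right)} = \left(7 + W\right) + 1 = 8 + W$)
$J{\left(t,R \right)} = \frac{1}{116}$ ($J{\left(t,R \right)} = \frac{1}{5 + 111} = \frac{1}{116}$)
$T = 1055$ ($T = 4 + \left(-71 + 22 \cdot 51\right) = 4 + \left(-71 + 1122\right) = 4 + 1051 = 1055$)
$\frac{J{\left(-50,v{\left(10 \right)} \right)}}{T} = \frac{1}{116 \cdot 1055} = \frac{1}{116} \cdot \frac{1}{1055} = \frac{1}{122380}$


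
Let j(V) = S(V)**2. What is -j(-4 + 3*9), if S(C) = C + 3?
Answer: -676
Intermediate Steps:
S(C) = 3 + C
j(V) = (3 + V)**2
-j(-4 + 3*9) = -(3 + (-4 + 3*9))**2 = -(3 + (-4 + 27))**2 = -(3 + 23)**2 = -1*26**2 = -1*676 = -676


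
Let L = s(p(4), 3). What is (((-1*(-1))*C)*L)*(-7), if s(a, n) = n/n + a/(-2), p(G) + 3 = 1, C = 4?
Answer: -56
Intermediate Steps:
p(G) = -2 (p(G) = -3 + 1 = -2)
s(a, n) = 1 - a/2 (s(a, n) = 1 + a*(-½) = 1 - a/2)
L = 2 (L = 1 - ½*(-2) = 1 + 1 = 2)
(((-1*(-1))*C)*L)*(-7) = ((-1*(-1)*4)*2)*(-7) = ((1*4)*2)*(-7) = (4*2)*(-7) = 8*(-7) = -56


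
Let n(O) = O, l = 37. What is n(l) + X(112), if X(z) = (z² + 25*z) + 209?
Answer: 15590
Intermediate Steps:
X(z) = 209 + z² + 25*z
n(l) + X(112) = 37 + (209 + 112² + 25*112) = 37 + (209 + 12544 + 2800) = 37 + 15553 = 15590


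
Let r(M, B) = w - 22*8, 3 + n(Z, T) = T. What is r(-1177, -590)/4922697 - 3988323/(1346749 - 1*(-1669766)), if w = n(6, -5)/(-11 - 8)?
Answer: -41449207863281/31348710830905 ≈ -1.3222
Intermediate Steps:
n(Z, T) = -3 + T
w = 8/19 (w = (-3 - 5)/(-11 - 8) = -8/(-19) = -8*(-1/19) = 8/19 ≈ 0.42105)
r(M, B) = -3336/19 (r(M, B) = 8/19 - 22*8 = 8/19 - 176 = -3336/19)
r(-1177, -590)/4922697 - 3988323/(1346749 - 1*(-1669766)) = -3336/19/4922697 - 3988323/(1346749 - 1*(-1669766)) = -3336/19*1/4922697 - 3988323/(1346749 + 1669766) = -1112/31177081 - 3988323/3016515 = -1112/31177081 - 3988323*1/3016515 = -1112/31177081 - 1329441/1005505 = -41449207863281/31348710830905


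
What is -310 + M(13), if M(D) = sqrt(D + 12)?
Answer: -305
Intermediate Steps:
M(D) = sqrt(12 + D)
-310 + M(13) = -310 + sqrt(12 + 13) = -310 + sqrt(25) = -310 + 5 = -305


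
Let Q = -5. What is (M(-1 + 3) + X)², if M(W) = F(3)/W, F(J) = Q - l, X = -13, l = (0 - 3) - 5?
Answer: 529/4 ≈ 132.25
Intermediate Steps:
l = -8 (l = -3 - 5 = -8)
F(J) = 3 (F(J) = -5 - 1*(-8) = -5 + 8 = 3)
M(W) = 3/W
(M(-1 + 3) + X)² = (3/(-1 + 3) - 13)² = (3/2 - 13)² = (-23/2)² = 529/4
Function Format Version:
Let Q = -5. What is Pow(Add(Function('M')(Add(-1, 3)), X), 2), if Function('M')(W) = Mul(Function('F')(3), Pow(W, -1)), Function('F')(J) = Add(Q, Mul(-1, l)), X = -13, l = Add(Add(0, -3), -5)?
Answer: Rational(529, 4) ≈ 132.25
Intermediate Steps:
l = -8 (l = Add(-3, -5) = -8)
Function('F')(J) = 3 (Function('F')(J) = Add(-5, Mul(-1, -8)) = Add(-5, 8) = 3)
Function('M')(W) = Mul(3, Pow(W, -1))
Pow(Add(Function('M')(Add(-1, 3)), X), 2) = Pow(Add(Mul(3, Pow(Add(-1, 3), -1)), -13), 2) = Pow(Add(Mul(3, Pow(2, -1)), -13), 2) = Pow(Add(Mul(3, Rational(1, 2)), -13), 2) = Pow(Add(Rational(3, 2), -13), 2) = Pow(Rational(-23, 2), 2) = Rational(529, 4)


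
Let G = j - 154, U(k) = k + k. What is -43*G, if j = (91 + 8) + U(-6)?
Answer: 2881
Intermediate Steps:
U(k) = 2*k
j = 87 (j = (91 + 8) + 2*(-6) = 99 - 12 = 87)
G = -67 (G = 87 - 154 = -67)
-43*G = -43*(-67) = 2881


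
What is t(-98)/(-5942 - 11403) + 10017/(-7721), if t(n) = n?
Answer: -24712601/19131535 ≈ -1.2917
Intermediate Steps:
t(-98)/(-5942 - 11403) + 10017/(-7721) = -98/(-5942 - 11403) + 10017/(-7721) = -98/(-17345) + 10017*(-1/7721) = -98*(-1/17345) - 1431/1103 = 98/17345 - 1431/1103 = -24712601/19131535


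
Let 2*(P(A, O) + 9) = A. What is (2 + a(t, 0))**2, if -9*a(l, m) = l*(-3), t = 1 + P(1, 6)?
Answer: 1/4 ≈ 0.25000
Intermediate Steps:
P(A, O) = -9 + A/2
t = -15/2 (t = 1 + (-9 + (1/2)*1) = 1 + (-9 + 1/2) = 1 - 17/2 = -15/2 ≈ -7.5000)
a(l, m) = l/3 (a(l, m) = -l*(-3)/9 = -(-1)*l/3 = l/3)
(2 + a(t, 0))**2 = (2 + (1/3)*(-15/2))**2 = (2 - 5/2)**2 = (-1/2)**2 = 1/4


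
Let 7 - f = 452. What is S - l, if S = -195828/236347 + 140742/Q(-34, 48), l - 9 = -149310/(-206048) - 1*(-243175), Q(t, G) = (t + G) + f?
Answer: -2555561397277803755/10494597144368 ≈ -2.4351e+5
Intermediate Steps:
f = -445 (f = 7 - 1*452 = 7 - 452 = -445)
Q(t, G) = -445 + G + t (Q(t, G) = (t + G) - 445 = (G + t) - 445 = -445 + G + t)
l = 25053863071/103024 (l = 9 + (-149310/(-206048) - 1*(-243175)) = 9 + (-149310*(-1/206048) + 243175) = 9 + (74655/103024 + 243175) = 9 + 25052935855/103024 = 25053863071/103024 ≈ 2.4318e+5)
S = -33348351342/101865557 (S = -195828/236347 + 140742/(-445 + 48 - 34) = -195828*1/236347 + 140742/(-431) = -195828/236347 + 140742*(-1/431) = -195828/236347 - 140742/431 = -33348351342/101865557 ≈ -327.38)
S - l = -33348351342/101865557 - 1*25053863071/103024 = -33348351342/101865557 - 25053863071/103024 = -2555561397277803755/10494597144368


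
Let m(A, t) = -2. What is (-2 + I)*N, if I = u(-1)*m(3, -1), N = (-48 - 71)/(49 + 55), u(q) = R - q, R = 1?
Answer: 357/52 ≈ 6.8654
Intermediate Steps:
u(q) = 1 - q
N = -119/104 ≈ -1.1442
I = -4 (I = (1 - 1*(-1))*(-2) = (1 + 1)*(-2) = 2*(-2) = -4)
(-2 + I)*N = (-2 - 4)*(-119/104) = -6*(-119/104) = 357/52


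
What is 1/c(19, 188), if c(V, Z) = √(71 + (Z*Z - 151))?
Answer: √551/4408 ≈ 0.0053252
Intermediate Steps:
c(V, Z) = √(-80 + Z²) (c(V, Z) = √(71 + (Z² - 151)) = √(71 + (-151 + Z²)) = √(-80 + Z²))
1/c(19, 188) = 1/(√(-80 + 188²)) = 1/(√(-80 + 35344)) = 1/(√35264) = 1/(8*√551) = √551/4408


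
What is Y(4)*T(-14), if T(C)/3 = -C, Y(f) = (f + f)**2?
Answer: 2688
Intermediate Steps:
Y(f) = 4*f**2 (Y(f) = (2*f)**2 = 4*f**2)
T(C) = -3*C (T(C) = 3*(-C) = -3*C)
Y(4)*T(-14) = (4*4**2)*(-3*(-14)) = (4*16)*42 = 64*42 = 2688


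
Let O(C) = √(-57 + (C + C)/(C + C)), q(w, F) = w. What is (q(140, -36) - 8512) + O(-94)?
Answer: -8372 + 2*I*√14 ≈ -8372.0 + 7.4833*I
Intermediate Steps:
O(C) = 2*I*√14 (O(C) = √(-57 + (2*C)/((2*C))) = √(-57 + (2*C)*(1/(2*C))) = √(-57 + 1) = √(-56) = 2*I*√14)
(q(140, -36) - 8512) + O(-94) = (140 - 8512) + 2*I*√14 = -8372 + 2*I*√14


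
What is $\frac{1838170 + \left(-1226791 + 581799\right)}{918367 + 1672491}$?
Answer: $\frac{596589}{1295429} \approx 0.46053$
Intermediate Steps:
$\frac{1838170 + \left(-1226791 + 581799\right)}{918367 + 1672491} = \frac{1838170 - 644992}{2590858} = 1193178 \cdot \frac{1}{2590858} = \frac{596589}{1295429}$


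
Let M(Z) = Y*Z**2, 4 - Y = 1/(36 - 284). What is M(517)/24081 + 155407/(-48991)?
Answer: 4024995943797/97526187736 ≈ 41.271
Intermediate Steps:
Y = 993/248 (Y = 4 - 1/(36 - 284) = 4 - 1/(-248) = 4 - 1*(-1/248) = 4 + 1/248 = 993/248 ≈ 4.0040)
M(Z) = 993*Z**2/248
M(517)/24081 + 155407/(-48991) = ((993/248)*517**2)/24081 + 155407/(-48991) = ((993/248)*267289)*(1/24081) + 155407*(-1/48991) = (265417977/248)*(1/24081) - 155407/48991 = 88472659/1990696 - 155407/48991 = 4024995943797/97526187736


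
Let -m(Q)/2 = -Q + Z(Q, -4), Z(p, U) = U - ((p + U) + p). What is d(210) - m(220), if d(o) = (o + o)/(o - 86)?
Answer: -40815/31 ≈ -1316.6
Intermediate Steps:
Z(p, U) = -2*p (Z(p, U) = U - ((U + p) + p) = U - (U + 2*p) = U + (-U - 2*p) = -2*p)
m(Q) = 6*Q (m(Q) = -2*(-Q - 2*Q) = -(-6)*Q = 6*Q)
d(o) = 2*o/(-86 + o) (d(o) = (2*o)/(-86 + o) = 2*o/(-86 + o))
d(210) - m(220) = 2*210/(-86 + 210) - 6*220 = 2*210/124 - 1*1320 = 2*210*(1/124) - 1320 = 105/31 - 1320 = -40815/31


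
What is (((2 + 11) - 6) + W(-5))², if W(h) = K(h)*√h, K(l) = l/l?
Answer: (7 + I*√5)² ≈ 44.0 + 31.305*I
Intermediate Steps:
K(l) = 1
W(h) = √h (W(h) = 1*√h = √h)
(((2 + 11) - 6) + W(-5))² = (((2 + 11) - 6) + √(-5))² = ((13 - 6) + I*√5)² = (7 + I*√5)²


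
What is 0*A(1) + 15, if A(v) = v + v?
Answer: 15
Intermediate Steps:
A(v) = 2*v
0*A(1) + 15 = 0*(2*1) + 15 = 0*2 + 15 = 0 + 15 = 15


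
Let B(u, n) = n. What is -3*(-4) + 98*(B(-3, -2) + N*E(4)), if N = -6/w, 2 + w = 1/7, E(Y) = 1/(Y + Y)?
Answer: -3755/26 ≈ -144.42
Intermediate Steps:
E(Y) = 1/(2*Y)
w = -13/7 (w = -2 + 1/7 = -13/7 ≈ -1.8571)
N = 42/13 (N = -6/(-13/7) = -6*(-7/13) = 42/13 ≈ 3.2308)
-3*(-4) + 98*(B(-3, -2) + N*E(4)) = -3*(-4) + 98*(-2 + 42*((1/2)/4)/13) = 12 + 98*(-2 + 42*((1/2)*(1/4))/13) = 12 + 98*(-2 + (42/13)*(1/8)) = 12 + 98*(-2 + 21/52) = 12 + 98*(-83/52) = 12 - 4067/26 = -3755/26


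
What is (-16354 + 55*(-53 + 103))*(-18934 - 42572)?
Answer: 836727624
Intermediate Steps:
(-16354 + 55*(-53 + 103))*(-18934 - 42572) = (-16354 + 55*50)*(-61506) = (-16354 + 2750)*(-61506) = -13604*(-61506) = 836727624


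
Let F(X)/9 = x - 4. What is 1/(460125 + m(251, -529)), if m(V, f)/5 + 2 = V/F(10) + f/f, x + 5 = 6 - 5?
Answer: 72/33127385 ≈ 2.1734e-6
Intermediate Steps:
x = -4 (x = -5 + (6 - 5) = -5 + 1 = -4)
F(X) = -72 (F(X) = 9*(-4 - 4) = 9*(-8) = -72)
m(V, f) = -5 - 5*V/72 (m(V, f) = -10 + 5*(V/(-72) + f/f) = -10 + 5*(V*(-1/72) + 1) = -10 + 5*(-V/72 + 1) = -10 + 5*(1 - V/72) = -10 + (5 - 5*V/72) = -5 - 5*V/72)
1/(460125 + m(251, -529)) = 1/(460125 + (-5 - 5/72*251)) = 1/(460125 + (-5 - 1255/72)) = 1/(460125 - 1615/72) = 1/(33127385/72) = 72/33127385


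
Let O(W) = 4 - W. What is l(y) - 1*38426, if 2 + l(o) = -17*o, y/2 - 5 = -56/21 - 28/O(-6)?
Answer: -576182/15 ≈ -38412.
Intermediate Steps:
y = -14/15 (y = 10 + 2*(-56/21 - 28/(4 - 1*(-6))) = 10 + 2*(-56*1/21 - 28/(4 + 6)) = 10 + 2*(-8/3 - 28/10) = 10 + 2*(-8/3 - 28*⅒) = 10 + 2*(-8/3 - 14/5) = 10 + 2*(-82/15) = 10 - 164/15 = -14/15 ≈ -0.93333)
l(o) = -2 - 17*o
l(y) - 1*38426 = (-2 - 17*(-14/15)) - 1*38426 = (-2 + 238/15) - 38426 = 208/15 - 38426 = -576182/15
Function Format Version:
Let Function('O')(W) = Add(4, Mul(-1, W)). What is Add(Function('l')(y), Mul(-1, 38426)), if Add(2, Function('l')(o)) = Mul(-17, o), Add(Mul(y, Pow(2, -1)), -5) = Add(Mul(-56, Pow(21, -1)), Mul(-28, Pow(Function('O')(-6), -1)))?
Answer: Rational(-576182, 15) ≈ -38412.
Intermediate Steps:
y = Rational(-14, 15) (y = Add(10, Mul(2, Add(Mul(-56, Pow(21, -1)), Mul(-28, Pow(Add(4, Mul(-1, -6)), -1))))) = Add(10, Mul(2, Add(Mul(-56, Rational(1, 21)), Mul(-28, Pow(Add(4, 6), -1))))) = Add(10, Mul(2, Add(Rational(-8, 3), Mul(-28, Pow(10, -1))))) = Add(10, Mul(2, Add(Rational(-8, 3), Mul(-28, Rational(1, 10))))) = Add(10, Mul(2, Add(Rational(-8, 3), Rational(-14, 5)))) = Add(10, Mul(2, Rational(-82, 15))) = Add(10, Rational(-164, 15)) = Rational(-14, 15) ≈ -0.93333)
Function('l')(o) = Add(-2, Mul(-17, o))
Add(Function('l')(y), Mul(-1, 38426)) = Add(Add(-2, Mul(-17, Rational(-14, 15))), Mul(-1, 38426)) = Add(Add(-2, Rational(238, 15)), -38426) = Add(Rational(208, 15), -38426) = Rational(-576182, 15)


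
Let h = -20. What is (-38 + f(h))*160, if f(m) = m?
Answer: -9280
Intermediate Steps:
(-38 + f(h))*160 = (-38 - 20)*160 = -58*160 = -9280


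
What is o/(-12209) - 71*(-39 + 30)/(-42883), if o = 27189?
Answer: -1173747438/523558547 ≈ -2.2419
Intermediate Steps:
o/(-12209) - 71*(-39 + 30)/(-42883) = 27189/(-12209) - 71*(-39 + 30)/(-42883) = 27189*(-1/12209) - 71*(-9)*(-1/42883) = -27189/12209 + 639*(-1/42883) = -27189/12209 - 639/42883 = -1173747438/523558547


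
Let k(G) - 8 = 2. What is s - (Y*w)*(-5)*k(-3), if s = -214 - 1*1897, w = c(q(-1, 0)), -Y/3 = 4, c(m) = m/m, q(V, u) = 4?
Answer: -2711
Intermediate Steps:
c(m) = 1
k(G) = 10 (k(G) = 8 + 2 = 10)
Y = -12 (Y = -3*4 = -12)
w = 1
s = -2111 (s = -214 - 1897 = -2111)
s - (Y*w)*(-5)*k(-3) = -2111 - -12*1*(-5)*10 = -2111 - (-12*(-5))*10 = -2111 - 60*10 = -2111 - 1*600 = -2111 - 600 = -2711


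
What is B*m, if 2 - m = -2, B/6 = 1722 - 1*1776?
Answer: -1296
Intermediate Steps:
B = -324 (B = 6*(1722 - 1*1776) = 6*(1722 - 1776) = 6*(-54) = -324)
m = 4 (m = 2 - 1*(-2) = 2 + 2 = 4)
B*m = -324*4 = -1296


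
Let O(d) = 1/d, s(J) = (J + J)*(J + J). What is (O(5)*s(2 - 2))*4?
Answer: 0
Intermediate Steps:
s(J) = 4*J² (s(J) = (2*J)*(2*J) = 4*J²)
O(d) = 1/d
(O(5)*s(2 - 2))*4 = ((4*(2 - 2)²)/5)*4 = ((4*0²)/5)*4 = ((4*0)/5)*4 = ((⅕)*0)*4 = 0*4 = 0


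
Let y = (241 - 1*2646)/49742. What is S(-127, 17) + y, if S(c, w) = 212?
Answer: 10542899/49742 ≈ 211.95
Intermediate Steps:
y = -2405/49742 (y = (241 - 2646)*(1/49742) = -2405*1/49742 = -2405/49742 ≈ -0.048349)
S(-127, 17) + y = 212 - 2405/49742 = 10542899/49742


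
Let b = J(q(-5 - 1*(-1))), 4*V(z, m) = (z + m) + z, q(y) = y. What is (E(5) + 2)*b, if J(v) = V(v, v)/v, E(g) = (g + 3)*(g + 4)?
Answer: 111/2 ≈ 55.500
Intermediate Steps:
E(g) = (3 + g)*(4 + g)
V(z, m) = z/2 + m/4 (V(z, m) = ((z + m) + z)/4 = ((m + z) + z)/4 = (m + 2*z)/4 = z/2 + m/4)
J(v) = ¾ (J(v) = (v/2 + v/4)/v = (3*v/4)/v = ¾)
b = ¾ ≈ 0.75000
(E(5) + 2)*b = ((12 + 5² + 7*5) + 2)*(¾) = ((12 + 25 + 35) + 2)*(¾) = (72 + 2)*(¾) = 74*(¾) = 111/2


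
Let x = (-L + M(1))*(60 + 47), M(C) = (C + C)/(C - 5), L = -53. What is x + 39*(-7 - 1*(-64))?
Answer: 15681/2 ≈ 7840.5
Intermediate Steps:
M(C) = 2*C/(-5 + C) (M(C) = (2*C)/(-5 + C) = 2*C/(-5 + C))
x = 11235/2 (x = (-1*(-53) + 2*1/(-5 + 1))*(60 + 47) = (53 + 2*1/(-4))*107 = (53 + 2*1*(-¼))*107 = (53 - ½)*107 = (105/2)*107 = 11235/2 ≈ 5617.5)
x + 39*(-7 - 1*(-64)) = 11235/2 + 39*(-7 - 1*(-64)) = 11235/2 + 39*(-7 + 64) = 11235/2 + 39*57 = 11235/2 + 2223 = 15681/2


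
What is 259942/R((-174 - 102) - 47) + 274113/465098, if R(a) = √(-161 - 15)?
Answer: 274113/465098 - 129971*I*√11/22 ≈ 0.58937 - 19594.0*I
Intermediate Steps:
R(a) = 4*I*√11 (R(a) = √(-176) = 4*I*√11)
259942/R((-174 - 102) - 47) + 274113/465098 = 259942/((4*I*√11)) + 274113/465098 = 259942*(-I*√11/44) + 274113*(1/465098) = -129971*I*√11/22 + 274113/465098 = 274113/465098 - 129971*I*√11/22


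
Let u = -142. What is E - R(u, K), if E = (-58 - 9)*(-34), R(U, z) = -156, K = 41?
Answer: 2434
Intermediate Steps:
E = 2278 (E = -67*(-34) = 2278)
E - R(u, K) = 2278 - 1*(-156) = 2278 + 156 = 2434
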